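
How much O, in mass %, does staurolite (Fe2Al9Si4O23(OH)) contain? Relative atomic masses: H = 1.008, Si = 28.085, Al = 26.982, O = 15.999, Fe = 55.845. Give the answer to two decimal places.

M(Fe2Al9Si4O23(OH)) = 851.852 g/mol.
O contributes 24 × 15.999 = 383.976 g per mole.
383.976/851.852 = 0.4508 → 45.08%.

45.08 mass %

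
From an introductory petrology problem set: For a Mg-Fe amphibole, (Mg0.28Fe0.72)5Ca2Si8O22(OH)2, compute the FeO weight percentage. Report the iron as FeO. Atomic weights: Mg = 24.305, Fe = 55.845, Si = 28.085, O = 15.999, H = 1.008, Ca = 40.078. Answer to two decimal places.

M((Mg0.28Fe0.72)5Ca2Si8O22(OH)2) = 925.897 g/mol; M(FeO) = 71.844 g/mol.
Moles FeO per formula unit = 3.60 Fe ÷ 1 = 3.6000.
FeO fraction = (3.6000 × 71.844) / 925.897 = 258.638/925.897 = 0.2793.

27.93 wt%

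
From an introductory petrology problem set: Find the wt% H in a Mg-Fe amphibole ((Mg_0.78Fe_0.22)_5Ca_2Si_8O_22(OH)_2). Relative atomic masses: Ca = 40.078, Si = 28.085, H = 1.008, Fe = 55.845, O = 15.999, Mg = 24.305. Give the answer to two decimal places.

0.24 mass %

Formula mass = 3.90·24.305 + 1.10·55.845 + 2·40.078 + 8·28.085 + 24·15.999 + 2·1.008 = 847.047 g/mol, of which 2.016 g is H.
So H makes up 2.016/847.047 = 0.0024 of the mass, i.e. 0.24%.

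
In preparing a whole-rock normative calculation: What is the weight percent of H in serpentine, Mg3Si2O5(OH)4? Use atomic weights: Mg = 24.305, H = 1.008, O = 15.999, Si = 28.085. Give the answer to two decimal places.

Molar mass of Mg3Si2O5(OH)4: 3×24.305 + 2×28.085 + 9×15.999 + 4×1.008 = 277.108 g/mol.
Mass of H per formula unit: 4 × 1.008 = 4.032 g.
Weight fraction H = 4.032 / 277.108 = 0.0146.

1.46 mass %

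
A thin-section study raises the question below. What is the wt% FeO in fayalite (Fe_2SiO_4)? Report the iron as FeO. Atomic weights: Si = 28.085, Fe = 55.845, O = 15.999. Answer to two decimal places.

Molar mass of Fe_2SiO_4 = 2×55.845 + 1×28.085 + 4×15.999 = 203.771 g/mol.
Each formula unit contains 2 Fe, equivalent to 2/1 = 2.0000 mol FeO.
M(FeO) = 1×55.845 + 1×15.999 = 71.844 g/mol.
Mass of FeO per formula unit = 2.0000 × 71.844 = 143.688 g.
FeO wt% = 143.688 / 203.771 × 100 = 70.51%.

70.51 wt%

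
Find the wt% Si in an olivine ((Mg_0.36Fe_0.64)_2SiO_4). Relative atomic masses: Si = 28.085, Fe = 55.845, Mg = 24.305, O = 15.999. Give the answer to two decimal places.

M((Mg_0.36Fe_0.64)_2SiO_4) = 181.062 g/mol.
Si contributes 1 × 28.085 = 28.085 g per mole.
28.085/181.062 = 0.1551 → 15.51%.

15.51 weight percent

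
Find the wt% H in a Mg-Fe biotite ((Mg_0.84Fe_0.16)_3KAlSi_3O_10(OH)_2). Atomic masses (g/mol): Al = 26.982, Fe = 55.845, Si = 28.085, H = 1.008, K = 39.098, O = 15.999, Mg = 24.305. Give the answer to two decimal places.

0.47 weight percent

M((Mg_0.84Fe_0.16)_3KAlSi_3O_10(OH)_2) = 432.393 g/mol.
H contributes 2 × 1.008 = 2.016 g per mole.
2.016/432.393 = 0.0047 → 0.47%.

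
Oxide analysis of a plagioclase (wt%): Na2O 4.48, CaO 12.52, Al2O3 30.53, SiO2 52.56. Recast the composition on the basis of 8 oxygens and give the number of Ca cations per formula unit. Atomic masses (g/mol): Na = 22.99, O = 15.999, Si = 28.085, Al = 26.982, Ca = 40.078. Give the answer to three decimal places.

0.607 Ca apfu

Na2O: 4.48/61.979 = 0.07228 mol → 0.14456 mol Na, 0.07228 mol O.
CaO: 12.52/56.077 = 0.22326 mol → 0.22326 mol Ca, 0.22326 mol O.
Al2O3: 30.53/101.961 = 0.29943 mol → 0.59886 mol Al, 0.89829 mol O.
SiO2: 52.56/60.083 = 0.87479 mol → 0.87479 mol Si, 1.74958 mol O.
Total oxygen = 2.94341 mol. Normalization factor = 8/2.94341 = 2.71794.
Ca per 8 O = 0.22326 × 2.71794 = 0.607.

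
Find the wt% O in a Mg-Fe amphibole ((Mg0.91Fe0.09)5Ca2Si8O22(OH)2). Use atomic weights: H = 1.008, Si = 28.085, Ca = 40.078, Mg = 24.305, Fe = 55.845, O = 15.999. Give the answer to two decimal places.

M((Mg0.91Fe0.09)5Ca2Si8O22(OH)2) = 826.546 g/mol.
O contributes 24 × 15.999 = 383.976 g per mole.
383.976/826.546 = 0.4646 → 46.46%.

46.46 mass %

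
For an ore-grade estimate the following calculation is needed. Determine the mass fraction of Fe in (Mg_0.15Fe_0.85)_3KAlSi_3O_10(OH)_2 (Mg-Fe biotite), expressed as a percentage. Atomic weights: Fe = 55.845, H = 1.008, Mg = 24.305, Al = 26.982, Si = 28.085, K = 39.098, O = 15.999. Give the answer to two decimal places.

28.61 weight percent

Formula mass = 0.45×24.305 + 2.55×55.845 + 1×39.098 + 1×26.982 + 3×28.085 + 12×15.999 + 2×1.008 = 497.681 g/mol, of which 142.405 g is Fe.
So Fe makes up 142.405/497.681 = 0.2861 of the mass, i.e. 28.61%.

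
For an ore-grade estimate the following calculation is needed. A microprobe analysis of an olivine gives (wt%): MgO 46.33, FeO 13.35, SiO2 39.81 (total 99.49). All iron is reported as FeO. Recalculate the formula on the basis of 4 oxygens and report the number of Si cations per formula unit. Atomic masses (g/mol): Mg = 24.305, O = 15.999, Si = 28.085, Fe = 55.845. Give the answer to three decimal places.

46.33 wt% MgO ÷ 40.304 g/mol = 1.14951 mol, giving 1.14951 Mg and 1.14951 O.
13.35 wt% FeO ÷ 71.844 g/mol = 0.18582 mol, giving 0.18582 Fe and 0.18582 O.
39.81 wt% SiO2 ÷ 60.083 g/mol = 0.66258 mol, giving 0.66258 Si and 1.32516 O.
Oxygen sums to 2.66049; scaling by 4/2.66049 = 1.50348 puts the formula on 4 O.
Si: 0.66258 × 1.50348 = 0.996 atoms per formula unit.

0.996 Si apfu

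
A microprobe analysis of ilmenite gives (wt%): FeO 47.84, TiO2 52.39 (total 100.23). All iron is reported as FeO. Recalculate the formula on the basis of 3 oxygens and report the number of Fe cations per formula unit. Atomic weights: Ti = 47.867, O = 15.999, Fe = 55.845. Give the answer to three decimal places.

1.010 Fe apfu

47.84 wt% FeO ÷ 71.844 g/mol = 0.66589 mol, giving 0.66589 Fe and 0.66589 O.
52.39 wt% TiO2 ÷ 79.865 g/mol = 0.65598 mol, giving 0.65598 Ti and 1.31196 O.
Oxygen sums to 1.97785; scaling by 3/1.97785 = 1.51680 puts the formula on 3 O.
Fe: 0.66589 × 1.51680 = 1.010 atoms per formula unit.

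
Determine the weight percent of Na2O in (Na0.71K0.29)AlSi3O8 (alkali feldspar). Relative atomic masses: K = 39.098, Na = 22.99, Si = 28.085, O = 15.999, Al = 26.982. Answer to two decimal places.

Molar mass of (Na0.71K0.29)AlSi3O8 = 0.71*22.99 + 0.29*39.098 + 1*26.982 + 3*28.085 + 8*15.999 = 266.890 g/mol.
Each formula unit contains 0.71 Na, equivalent to 0.71/2 = 0.3550 mol Na2O.
M(Na2O) = 2×22.99 + 1×15.999 = 61.979 g/mol.
Mass of Na2O per formula unit = 0.3550 × 61.979 = 22.003 g.
Na2O wt% = 22.003 / 266.890 × 100 = 8.24%.

8.24 wt%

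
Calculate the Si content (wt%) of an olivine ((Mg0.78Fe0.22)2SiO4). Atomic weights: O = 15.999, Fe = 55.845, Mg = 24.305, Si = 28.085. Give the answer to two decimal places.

18.17 wt%

Molar mass of (Mg0.78Fe0.22)2SiO4: 1.56×24.305 + 0.44×55.845 + 1×28.085 + 4×15.999 = 154.569 g/mol.
Mass of Si per formula unit: 1 × 28.085 = 28.085 g.
Weight fraction Si = 28.085 / 154.569 = 0.1817.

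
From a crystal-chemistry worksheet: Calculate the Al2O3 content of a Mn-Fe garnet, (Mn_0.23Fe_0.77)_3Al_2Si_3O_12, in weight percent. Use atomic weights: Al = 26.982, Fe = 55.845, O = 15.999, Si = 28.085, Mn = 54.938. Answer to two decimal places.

M((Mn_0.23Fe_0.77)_3Al_2Si_3O_12) = 497.116 g/mol; M(Al2O3) = 101.961 g/mol.
Moles Al2O3 per formula unit = 2 Al ÷ 2 = 1.0000.
Al2O3 fraction = (1.0000 × 101.961) / 497.116 = 101.961/497.116 = 0.2051.

20.51 wt%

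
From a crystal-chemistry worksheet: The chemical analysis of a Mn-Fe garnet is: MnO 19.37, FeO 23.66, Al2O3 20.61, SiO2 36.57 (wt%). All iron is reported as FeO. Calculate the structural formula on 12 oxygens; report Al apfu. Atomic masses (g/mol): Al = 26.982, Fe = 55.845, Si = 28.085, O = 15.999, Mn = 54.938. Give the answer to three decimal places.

MnO: 19.37/70.937 = 0.27306 mol → 0.27306 mol Mn, 0.27306 mol O.
FeO: 23.66/71.844 = 0.32932 mol → 0.32932 mol Fe, 0.32932 mol O.
Al2O3: 20.61/101.961 = 0.20214 mol → 0.40428 mol Al, 0.60642 mol O.
SiO2: 36.57/60.083 = 0.60866 mol → 0.60866 mol Si, 1.21732 mol O.
Total oxygen = 2.42612 mol. Normalization factor = 12/2.42612 = 4.94617.
Al per 12 O = 0.40428 × 4.94617 = 2.000.

2.000 Al apfu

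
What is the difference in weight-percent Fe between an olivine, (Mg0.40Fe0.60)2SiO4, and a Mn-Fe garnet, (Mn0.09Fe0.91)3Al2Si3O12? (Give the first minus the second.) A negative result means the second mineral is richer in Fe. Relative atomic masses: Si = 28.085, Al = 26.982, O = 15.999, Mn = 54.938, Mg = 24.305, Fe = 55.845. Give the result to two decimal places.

6.89 percentage points

Fe in (Mg0.40Fe0.60)2SiO4: molar mass 178.539 g/mol; 1.20×55.845 = 67.014 g → 37.53 wt%.
Fe in (Mn0.09Fe0.91)3Al2Si3O12: molar mass 497.497 g/mol; 2.73×55.845 = 152.457 g → 30.64 wt%.
Difference = 37.53 − 30.64 = 6.89 percentage points.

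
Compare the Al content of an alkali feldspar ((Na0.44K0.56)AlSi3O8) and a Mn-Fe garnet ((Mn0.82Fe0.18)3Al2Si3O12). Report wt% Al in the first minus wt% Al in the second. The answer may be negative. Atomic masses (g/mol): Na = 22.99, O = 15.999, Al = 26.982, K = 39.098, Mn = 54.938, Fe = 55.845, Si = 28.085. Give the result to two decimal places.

First mineral: 26.982 g Al in 271.239 g formula = 9.95 wt% Al.
Second mineral: 53.964 g Al in 495.511 g formula = 10.89 wt% Al.
9.95% − 10.89% gives a difference of -0.94 percentage points.

-0.94 percentage points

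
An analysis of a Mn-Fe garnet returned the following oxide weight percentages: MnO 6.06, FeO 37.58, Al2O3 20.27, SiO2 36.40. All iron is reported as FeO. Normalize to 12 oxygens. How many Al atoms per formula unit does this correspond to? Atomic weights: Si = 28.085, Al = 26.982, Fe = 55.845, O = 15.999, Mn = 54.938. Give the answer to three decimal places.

MnO: 6.06/70.937 = 0.08543 mol → 0.08543 mol Mn, 0.08543 mol O.
FeO: 37.58/71.844 = 0.52308 mol → 0.52308 mol Fe, 0.52308 mol O.
Al2O3: 20.27/101.961 = 0.19880 mol → 0.39760 mol Al, 0.59640 mol O.
SiO2: 36.40/60.083 = 0.60583 mol → 0.60583 mol Si, 1.21166 mol O.
Total oxygen = 2.41657 mol. Normalization factor = 12/2.41657 = 4.96572.
Al per 12 O = 0.39760 × 4.96572 = 1.974.

1.974 Al apfu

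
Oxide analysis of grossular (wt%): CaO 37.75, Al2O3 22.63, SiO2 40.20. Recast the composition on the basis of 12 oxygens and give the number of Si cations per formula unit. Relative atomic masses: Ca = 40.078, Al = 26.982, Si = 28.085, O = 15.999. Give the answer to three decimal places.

2.999 Si apfu

CaO: 37.75/56.077 = 0.67318 mol → 0.67318 mol Ca, 0.67318 mol O.
Al2O3: 22.63/101.961 = 0.22195 mol → 0.44390 mol Al, 0.66585 mol O.
SiO2: 40.20/60.083 = 0.66907 mol → 0.66907 mol Si, 1.33814 mol O.
Total oxygen = 2.67717 mol. Normalization factor = 12/2.67717 = 4.48235.
Si per 12 O = 0.66907 × 4.48235 = 2.999.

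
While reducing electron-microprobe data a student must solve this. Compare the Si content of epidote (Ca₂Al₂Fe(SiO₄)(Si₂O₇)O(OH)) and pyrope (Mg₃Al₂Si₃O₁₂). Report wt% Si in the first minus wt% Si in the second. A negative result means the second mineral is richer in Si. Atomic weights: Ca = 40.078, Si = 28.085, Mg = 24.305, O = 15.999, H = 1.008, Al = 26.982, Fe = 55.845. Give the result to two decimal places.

Si in Ca₂Al₂Fe(SiO₄)(Si₂O₇)O(OH): molar mass 483.215 g/mol; 3×28.085 = 84.255 g → 17.44 wt%.
Si in Mg₃Al₂Si₃O₁₂: molar mass 403.122 g/mol; 3×28.085 = 84.255 g → 20.90 wt%.
Difference = 17.44 − 20.90 = -3.46 percentage points.

-3.46 percentage points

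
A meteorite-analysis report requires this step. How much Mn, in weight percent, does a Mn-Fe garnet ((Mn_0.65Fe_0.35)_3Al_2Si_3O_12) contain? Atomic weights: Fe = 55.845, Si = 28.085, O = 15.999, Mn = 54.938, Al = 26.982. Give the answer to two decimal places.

21.60 weight percent

M((Mn_0.65Fe_0.35)_3Al_2Si_3O_12) = 495.973 g/mol.
Mn contributes 1.95 × 54.938 = 107.129 g per mole.
107.129/495.973 = 0.2160 → 21.60%.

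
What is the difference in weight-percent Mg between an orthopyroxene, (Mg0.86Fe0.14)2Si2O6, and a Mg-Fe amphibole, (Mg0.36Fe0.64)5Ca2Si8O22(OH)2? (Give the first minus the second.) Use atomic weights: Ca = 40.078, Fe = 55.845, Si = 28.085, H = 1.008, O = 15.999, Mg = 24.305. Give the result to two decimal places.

Mg in (Mg0.86Fe0.14)2Si2O6: molar mass 209.605 g/mol; 1.72×24.305 = 41.805 g → 19.94 wt%.
Mg in (Mg0.36Fe0.64)5Ca2Si8O22(OH)2: molar mass 913.281 g/mol; 1.80×24.305 = 43.749 g → 4.79 wt%.
Difference = 19.94 − 4.79 = 15.15 percentage points.

15.15 percentage points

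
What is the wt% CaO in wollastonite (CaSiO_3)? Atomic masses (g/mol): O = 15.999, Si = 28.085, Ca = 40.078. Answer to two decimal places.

Formula mass = 116.160 g/mol.
1 Ca → 1.0000 mol CaO per formula unit; M(CaO) = 56.077, so CaO mass = 56.077 g.
56.077/116.160 × 100 = 48.28 wt%.

48.28 wt%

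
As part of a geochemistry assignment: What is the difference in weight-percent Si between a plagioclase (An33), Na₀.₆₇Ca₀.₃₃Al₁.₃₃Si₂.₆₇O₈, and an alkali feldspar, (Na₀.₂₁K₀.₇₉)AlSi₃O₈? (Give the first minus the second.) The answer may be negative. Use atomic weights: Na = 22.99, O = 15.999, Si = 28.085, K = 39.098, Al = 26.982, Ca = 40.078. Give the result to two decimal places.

M(Na₀.₆₇Ca₀.₃₃Al₁.₃₃Si₂.₆₇O₈) = 267.494 g/mol, so wt% Si = 74.987/267.494 × 100 = 28.03%.
M((Na₀.₂₁K₀.₇₉)AlSi₃O₈) = 274.944 g/mol, so wt% Si = 84.255/274.944 × 100 = 30.64%.
28.03 − 30.64 = -2.61 pp.

-2.61 percentage points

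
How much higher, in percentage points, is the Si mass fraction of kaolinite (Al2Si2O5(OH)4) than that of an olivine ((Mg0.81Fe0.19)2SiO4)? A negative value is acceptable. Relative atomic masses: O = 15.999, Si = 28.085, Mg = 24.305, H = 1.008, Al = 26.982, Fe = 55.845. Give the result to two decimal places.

3.36 percentage points

M(Al2Si2O5(OH)4) = 258.157 g/mol, so wt% Si = 56.170/258.157 × 100 = 21.76%.
M((Mg0.81Fe0.19)2SiO4) = 152.676 g/mol, so wt% Si = 28.085/152.676 × 100 = 18.40%.
21.76 − 18.40 = 3.36 pp.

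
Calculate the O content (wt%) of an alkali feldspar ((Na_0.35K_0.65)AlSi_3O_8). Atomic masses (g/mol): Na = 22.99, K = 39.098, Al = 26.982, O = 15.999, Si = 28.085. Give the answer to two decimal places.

46.94 wt%

Molar mass of (Na_0.35K_0.65)AlSi_3O_8: 0.35×22.99 + 0.65×39.098 + 1×26.982 + 3×28.085 + 8×15.999 = 272.689 g/mol.
Mass of O per formula unit: 8 × 15.999 = 127.992 g.
Weight fraction O = 127.992 / 272.689 = 0.4694.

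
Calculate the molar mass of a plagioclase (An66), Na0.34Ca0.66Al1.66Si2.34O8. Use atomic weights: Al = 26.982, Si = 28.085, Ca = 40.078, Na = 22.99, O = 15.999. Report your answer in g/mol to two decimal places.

272.77 g/mol

The formula mass is the sum 0.34(22.99) + 0.66(40.078) + 1.66(26.982) + 2.34(28.085) + 8(15.999).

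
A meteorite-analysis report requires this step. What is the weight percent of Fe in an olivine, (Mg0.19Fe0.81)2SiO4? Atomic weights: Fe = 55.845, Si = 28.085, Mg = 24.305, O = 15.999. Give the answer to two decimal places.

47.17 wt%

M((Mg0.19Fe0.81)2SiO4) = 191.786 g/mol.
Fe contributes 1.62 × 55.845 = 90.469 g per mole.
90.469/191.786 = 0.4717 → 47.17%.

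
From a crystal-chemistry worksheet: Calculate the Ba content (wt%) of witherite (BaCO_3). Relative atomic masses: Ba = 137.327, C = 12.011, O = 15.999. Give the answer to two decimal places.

Formula mass = 1×137.327 + 1×12.011 + 3×15.999 = 197.335 g/mol, of which 137.327 g is Ba.
So Ba makes up 137.327/197.335 = 0.6959 of the mass, i.e. 69.59%.

69.59 wt%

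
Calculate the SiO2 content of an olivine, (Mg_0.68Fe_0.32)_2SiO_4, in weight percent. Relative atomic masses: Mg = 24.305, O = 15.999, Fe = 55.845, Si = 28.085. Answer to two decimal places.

Formula mass = 160.877 g/mol.
1 Si → 1.0000 mol SiO2 per formula unit; M(SiO2) = 60.083, so SiO2 mass = 60.083 g.
60.083/160.877 × 100 = 37.35 wt%.

37.35 wt%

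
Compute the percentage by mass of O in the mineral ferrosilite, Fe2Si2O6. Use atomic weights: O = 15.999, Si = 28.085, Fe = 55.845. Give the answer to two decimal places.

Formula mass = 2×55.845 + 2×28.085 + 6×15.999 = 263.854 g/mol, of which 95.994 g is O.
So O makes up 95.994/263.854 = 0.3638 of the mass, i.e. 36.38%.

36.38 weight percent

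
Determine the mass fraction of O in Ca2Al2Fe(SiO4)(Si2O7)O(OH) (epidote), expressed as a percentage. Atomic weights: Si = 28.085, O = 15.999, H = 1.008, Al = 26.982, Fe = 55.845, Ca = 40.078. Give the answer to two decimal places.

43.04 weight percent

Formula mass = 2·40.078 + 2·26.982 + 1·55.845 + 3·28.085 + 13·15.999 + 1·1.008 = 483.215 g/mol, of which 207.987 g is O.
So O makes up 207.987/483.215 = 0.4304 of the mass, i.e. 43.04%.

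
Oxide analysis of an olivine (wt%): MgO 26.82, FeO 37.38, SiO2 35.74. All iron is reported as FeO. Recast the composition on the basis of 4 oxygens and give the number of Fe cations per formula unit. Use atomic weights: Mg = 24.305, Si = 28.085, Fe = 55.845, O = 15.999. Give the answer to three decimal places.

MgO (M=40.304): mol = 0.66544; Mg = 0.66544, O = 0.66544.
FeO (M=71.844): mol = 0.52029; Fe = 0.52029, O = 0.52029.
SiO2 (M=60.083): mol = 0.59484; Si = 0.59484, O = 1.18968.
ΣO = 2.37541; factor = 4/ΣO = 1.68392.
Fe apfu = 0.52029 × 1.68392 = 0.876.

0.876 Fe apfu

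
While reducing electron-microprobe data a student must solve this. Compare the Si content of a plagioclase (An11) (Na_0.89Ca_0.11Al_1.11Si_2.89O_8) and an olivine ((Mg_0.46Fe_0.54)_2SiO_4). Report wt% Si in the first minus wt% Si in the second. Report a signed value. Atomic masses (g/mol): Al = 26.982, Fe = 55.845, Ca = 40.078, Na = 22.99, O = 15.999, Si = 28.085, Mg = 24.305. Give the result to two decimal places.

14.68 percentage points

Si in Na_0.89Ca_0.11Al_1.11Si_2.89O_8: molar mass 263.977 g/mol; 2.89×28.085 = 81.166 g → 30.75 wt%.
Si in (Mg_0.46Fe_0.54)_2SiO_4: molar mass 174.754 g/mol; 1×28.085 = 28.085 g → 16.07 wt%.
Difference = 30.75 − 16.07 = 14.68 percentage points.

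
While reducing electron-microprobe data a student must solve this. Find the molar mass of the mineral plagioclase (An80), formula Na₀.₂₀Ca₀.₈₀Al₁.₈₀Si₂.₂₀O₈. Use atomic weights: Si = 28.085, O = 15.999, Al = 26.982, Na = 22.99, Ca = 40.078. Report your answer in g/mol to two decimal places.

275.01 g/mol

Na: 0.20 × 22.99 = 4.5980
Ca: 0.80 × 40.078 = 32.0624
Al: 1.80 × 26.982 = 48.5676
Si: 2.20 × 28.085 = 61.7870
O: 8 × 15.999 = 127.9920
Summing the contributions gives the formula mass.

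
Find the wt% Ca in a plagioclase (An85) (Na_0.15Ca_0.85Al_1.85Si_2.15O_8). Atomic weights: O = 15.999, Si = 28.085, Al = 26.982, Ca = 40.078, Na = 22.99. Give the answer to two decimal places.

12.35 wt%

Formula mass = 0.15*22.99 + 0.85*40.078 + 1.85*26.982 + 2.15*28.085 + 8*15.999 = 275.806 g/mol, of which 34.066 g is Ca.
So Ca makes up 34.066/275.806 = 0.1235 of the mass, i.e. 12.35%.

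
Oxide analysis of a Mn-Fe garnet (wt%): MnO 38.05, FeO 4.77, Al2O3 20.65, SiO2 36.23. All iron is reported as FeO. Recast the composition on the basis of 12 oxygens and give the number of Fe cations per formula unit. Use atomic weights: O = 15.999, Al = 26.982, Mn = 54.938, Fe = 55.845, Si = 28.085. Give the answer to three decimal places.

38.05 wt% MnO ÷ 70.937 g/mol = 0.53639 mol, giving 0.53639 Mn and 0.53639 O.
4.77 wt% FeO ÷ 71.844 g/mol = 0.06639 mol, giving 0.06639 Fe and 0.06639 O.
20.65 wt% Al2O3 ÷ 101.961 g/mol = 0.20253 mol, giving 0.40506 Al and 0.60759 O.
36.23 wt% SiO2 ÷ 60.083 g/mol = 0.60300 mol, giving 0.60300 Si and 1.20600 O.
Oxygen sums to 2.41637; scaling by 12/2.41637 = 4.96613 puts the formula on 12 O.
Fe: 0.06639 × 4.96613 = 0.330 atoms per formula unit.

0.330 Fe apfu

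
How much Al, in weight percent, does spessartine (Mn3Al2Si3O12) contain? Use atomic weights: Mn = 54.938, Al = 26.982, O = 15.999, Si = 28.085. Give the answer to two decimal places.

10.90 weight percent

M(Mn3Al2Si3O12) = 495.021 g/mol.
Al contributes 2 × 26.982 = 53.964 g per mole.
53.964/495.021 = 0.1090 → 10.90%.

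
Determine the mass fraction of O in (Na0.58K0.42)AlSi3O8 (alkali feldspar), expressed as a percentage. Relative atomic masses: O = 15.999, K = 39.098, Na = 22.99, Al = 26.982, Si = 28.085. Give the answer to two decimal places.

Molar mass of (Na0.58K0.42)AlSi3O8: 0.58*22.99 + 0.42*39.098 + 1*26.982 + 3*28.085 + 8*15.999 = 268.984 g/mol.
Mass of O per formula unit: 8 × 15.999 = 127.992 g.
Weight fraction O = 127.992 / 268.984 = 0.4758.

47.58 weight percent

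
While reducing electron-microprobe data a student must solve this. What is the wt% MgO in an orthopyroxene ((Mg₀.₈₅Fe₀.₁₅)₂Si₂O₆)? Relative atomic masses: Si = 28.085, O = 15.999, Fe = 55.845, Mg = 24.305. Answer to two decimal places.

32.59 wt%

M((Mg₀.₈₅Fe₀.₁₅)₂Si₂O₆) = 210.236 g/mol; M(MgO) = 40.304 g/mol.
Moles MgO per formula unit = 1.70 Mg ÷ 1 = 1.7000.
MgO fraction = (1.7000 × 40.304) / 210.236 = 68.517/210.236 = 0.3259.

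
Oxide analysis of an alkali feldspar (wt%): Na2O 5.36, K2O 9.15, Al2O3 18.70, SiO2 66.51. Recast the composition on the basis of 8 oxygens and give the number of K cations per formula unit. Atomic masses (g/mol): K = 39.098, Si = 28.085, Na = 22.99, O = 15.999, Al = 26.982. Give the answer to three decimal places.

Na2O (M=61.979): mol = 0.08648; Na = 0.17296, O = 0.08648.
K2O (M=94.195): mol = 0.09714; K = 0.19428, O = 0.09714.
Al2O3 (M=101.961): mol = 0.18340; Al = 0.36680, O = 0.55020.
SiO2 (M=60.083): mol = 1.10697; Si = 1.10697, O = 2.21394.
ΣO = 2.94776; factor = 8/ΣO = 2.71393.
K apfu = 0.19428 × 2.71393 = 0.527.

0.527 K apfu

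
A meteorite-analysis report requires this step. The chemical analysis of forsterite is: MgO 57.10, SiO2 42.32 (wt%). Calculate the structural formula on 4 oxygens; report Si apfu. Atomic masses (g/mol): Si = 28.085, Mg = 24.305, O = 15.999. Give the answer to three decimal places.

0.997 Si apfu

MgO: 57.10/40.304 = 1.41673 mol → 1.41673 mol Mg, 1.41673 mol O.
SiO2: 42.32/60.083 = 0.70436 mol → 0.70436 mol Si, 1.40872 mol O.
Total oxygen = 2.82545 mol. Normalization factor = 4/2.82545 = 1.41570.
Si per 4 O = 0.70436 × 1.41570 = 0.997.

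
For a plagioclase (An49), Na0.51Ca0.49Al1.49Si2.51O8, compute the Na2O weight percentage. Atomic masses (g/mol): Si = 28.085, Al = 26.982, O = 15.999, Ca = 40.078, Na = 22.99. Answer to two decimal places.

Formula mass = 270.052 g/mol.
0.51 Na → 0.2550 mol Na2O per formula unit; M(Na2O) = 61.979, so Na2O mass = 15.805 g.
15.805/270.052 × 100 = 5.85 wt%.

5.85 wt%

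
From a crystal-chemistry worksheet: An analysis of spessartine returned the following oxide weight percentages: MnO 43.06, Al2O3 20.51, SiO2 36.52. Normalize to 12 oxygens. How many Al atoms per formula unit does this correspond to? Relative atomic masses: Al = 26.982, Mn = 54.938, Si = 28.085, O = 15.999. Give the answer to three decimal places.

MnO (M=70.937): mol = 0.60702; Mn = 0.60702, O = 0.60702.
Al2O3 (M=101.961): mol = 0.20116; Al = 0.40232, O = 0.60348.
SiO2 (M=60.083): mol = 0.60783; Si = 0.60783, O = 1.21566.
ΣO = 2.42616; factor = 12/ΣO = 4.94609.
Al apfu = 0.40232 × 4.94609 = 1.990.

1.990 Al apfu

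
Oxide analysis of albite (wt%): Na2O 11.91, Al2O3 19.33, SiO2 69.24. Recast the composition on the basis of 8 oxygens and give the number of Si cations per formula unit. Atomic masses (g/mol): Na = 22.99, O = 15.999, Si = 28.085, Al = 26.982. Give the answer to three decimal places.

3.007 Si apfu

Na2O: 11.91/61.979 = 0.19216 mol → 0.38432 mol Na, 0.19216 mol O.
Al2O3: 19.33/101.961 = 0.18958 mol → 0.37916 mol Al, 0.56874 mol O.
SiO2: 69.24/60.083 = 1.15241 mol → 1.15241 mol Si, 2.30482 mol O.
Total oxygen = 3.06572 mol. Normalization factor = 8/3.06572 = 2.60950.
Si per 8 O = 1.15241 × 2.60950 = 3.007.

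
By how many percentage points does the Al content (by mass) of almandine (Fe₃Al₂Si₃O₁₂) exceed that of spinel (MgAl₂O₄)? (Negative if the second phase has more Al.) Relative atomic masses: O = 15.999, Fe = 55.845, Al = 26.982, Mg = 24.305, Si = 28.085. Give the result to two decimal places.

-27.09 percentage points

First mineral: 53.964 g Al in 497.742 g formula = 10.84 wt% Al.
Second mineral: 53.964 g Al in 142.265 g formula = 37.93 wt% Al.
10.84% − 37.93% gives a difference of -27.09 percentage points.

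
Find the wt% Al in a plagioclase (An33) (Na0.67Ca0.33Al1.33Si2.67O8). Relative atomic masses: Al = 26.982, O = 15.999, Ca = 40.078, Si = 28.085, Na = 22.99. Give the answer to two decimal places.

M(Na0.67Ca0.33Al1.33Si2.67O8) = 267.494 g/mol.
Al contributes 1.33 × 26.982 = 35.886 g per mole.
35.886/267.494 = 0.1342 → 13.42%.

13.42 mass %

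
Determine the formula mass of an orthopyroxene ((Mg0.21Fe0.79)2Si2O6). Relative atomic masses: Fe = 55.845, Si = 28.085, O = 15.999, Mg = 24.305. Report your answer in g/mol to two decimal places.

The formula mass is the sum 0.42(24.305) + 1.58(55.845) + 2(28.085) + 6(15.999).

250.61 g/mol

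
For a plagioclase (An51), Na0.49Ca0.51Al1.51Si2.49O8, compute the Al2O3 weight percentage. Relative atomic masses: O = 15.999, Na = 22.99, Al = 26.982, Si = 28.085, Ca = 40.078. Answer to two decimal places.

28.47 wt%

M(Na0.49Ca0.51Al1.51Si2.49O8) = 270.371 g/mol; M(Al2O3) = 101.961 g/mol.
Moles Al2O3 per formula unit = 1.51 Al ÷ 2 = 0.7550.
Al2O3 fraction = (0.7550 × 101.961) / 270.371 = 76.981/270.371 = 0.2847.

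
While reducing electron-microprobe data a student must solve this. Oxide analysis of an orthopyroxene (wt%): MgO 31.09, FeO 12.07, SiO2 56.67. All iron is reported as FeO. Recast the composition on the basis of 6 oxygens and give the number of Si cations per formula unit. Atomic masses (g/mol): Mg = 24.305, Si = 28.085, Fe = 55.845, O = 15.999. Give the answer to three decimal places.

MgO: 31.09/40.304 = 0.77139 mol → 0.77139 mol Mg, 0.77139 mol O.
FeO: 12.07/71.844 = 0.16800 mol → 0.16800 mol Fe, 0.16800 mol O.
SiO2: 56.67/60.083 = 0.94320 mol → 0.94320 mol Si, 1.88640 mol O.
Total oxygen = 2.82579 mol. Normalization factor = 6/2.82579 = 2.12330.
Si per 6 O = 0.94320 × 2.12330 = 2.003.

2.003 Si apfu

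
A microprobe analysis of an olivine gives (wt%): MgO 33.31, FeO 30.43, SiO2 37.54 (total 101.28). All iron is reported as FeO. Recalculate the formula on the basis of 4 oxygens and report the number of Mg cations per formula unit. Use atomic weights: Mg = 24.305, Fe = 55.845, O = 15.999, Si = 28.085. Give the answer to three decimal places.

MgO (M=40.304): mol = 0.82647; Mg = 0.82647, O = 0.82647.
FeO (M=71.844): mol = 0.42356; Fe = 0.42356, O = 0.42356.
SiO2 (M=60.083): mol = 0.62480; Si = 0.62480, O = 1.24960.
ΣO = 2.49963; factor = 4/ΣO = 1.60024.
Mg apfu = 0.82647 × 1.60024 = 1.323.

1.323 Mg apfu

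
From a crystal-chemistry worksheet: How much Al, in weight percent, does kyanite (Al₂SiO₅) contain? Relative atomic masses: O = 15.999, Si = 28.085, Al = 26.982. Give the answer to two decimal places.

33.30 weight percent

Formula mass = 2*26.982 + 1*28.085 + 5*15.999 = 162.044 g/mol, of which 53.964 g is Al.
So Al makes up 53.964/162.044 = 0.3330 of the mass, i.e. 33.30%.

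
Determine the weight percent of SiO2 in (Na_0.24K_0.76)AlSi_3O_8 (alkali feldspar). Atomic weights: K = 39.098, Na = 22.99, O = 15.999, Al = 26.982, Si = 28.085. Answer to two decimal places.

65.67 wt%

Formula mass = 274.461 g/mol.
3 Si → 3.0000 mol SiO2 per formula unit; M(SiO2) = 60.083, so SiO2 mass = 180.249 g.
180.249/274.461 × 100 = 65.67 wt%.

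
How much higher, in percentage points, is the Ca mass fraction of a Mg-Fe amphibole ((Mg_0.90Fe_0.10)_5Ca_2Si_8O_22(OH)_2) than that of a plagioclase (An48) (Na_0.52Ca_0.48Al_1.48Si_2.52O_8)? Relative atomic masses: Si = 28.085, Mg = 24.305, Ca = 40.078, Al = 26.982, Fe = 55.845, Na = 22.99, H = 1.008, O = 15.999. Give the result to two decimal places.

2.55 percentage points

First mineral: 80.156 g Ca in 828.123 g formula = 9.68 wt% Ca.
Second mineral: 19.237 g Ca in 269.892 g formula = 7.13 wt% Ca.
9.68% − 7.13% gives a difference of 2.55 percentage points.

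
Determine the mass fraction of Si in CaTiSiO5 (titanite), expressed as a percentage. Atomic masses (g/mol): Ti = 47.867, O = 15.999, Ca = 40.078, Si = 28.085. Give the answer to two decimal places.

14.33 mass %

Molar mass of CaTiSiO5: 1·40.078 + 1·47.867 + 1·28.085 + 5·15.999 = 196.025 g/mol.
Mass of Si per formula unit: 1 × 28.085 = 28.085 g.
Weight fraction Si = 28.085 / 196.025 = 0.1433.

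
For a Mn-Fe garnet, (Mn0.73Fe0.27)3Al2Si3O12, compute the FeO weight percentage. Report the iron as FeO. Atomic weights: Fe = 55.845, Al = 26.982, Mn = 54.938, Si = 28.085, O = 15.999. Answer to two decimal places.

Formula mass = 495.756 g/mol.
0.81 Fe → 0.8100 mol FeO per formula unit; M(FeO) = 71.844, so FeO mass = 58.194 g.
58.194/495.756 × 100 = 11.74 wt%.

11.74 wt%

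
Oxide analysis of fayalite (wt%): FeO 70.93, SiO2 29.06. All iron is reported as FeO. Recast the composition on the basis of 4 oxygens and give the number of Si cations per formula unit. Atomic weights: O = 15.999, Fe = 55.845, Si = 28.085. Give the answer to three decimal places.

0.990 Si apfu

70.93 wt% FeO ÷ 71.844 g/mol = 0.98728 mol, giving 0.98728 Fe and 0.98728 O.
29.06 wt% SiO2 ÷ 60.083 g/mol = 0.48366 mol, giving 0.48366 Si and 0.96732 O.
Oxygen sums to 1.95460; scaling by 4/1.95460 = 2.04645 puts the formula on 4 O.
Si: 0.48366 × 2.04645 = 0.990 atoms per formula unit.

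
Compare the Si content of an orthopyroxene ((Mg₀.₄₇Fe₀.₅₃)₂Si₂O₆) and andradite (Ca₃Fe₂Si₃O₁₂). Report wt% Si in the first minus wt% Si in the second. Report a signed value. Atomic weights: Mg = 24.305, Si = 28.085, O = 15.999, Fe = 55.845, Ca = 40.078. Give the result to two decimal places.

First mineral: 56.170 g Si in 234.206 g formula = 23.98 wt% Si.
Second mineral: 84.255 g Si in 508.167 g formula = 16.58 wt% Si.
23.98% − 16.58% gives a difference of 7.40 percentage points.

7.40 percentage points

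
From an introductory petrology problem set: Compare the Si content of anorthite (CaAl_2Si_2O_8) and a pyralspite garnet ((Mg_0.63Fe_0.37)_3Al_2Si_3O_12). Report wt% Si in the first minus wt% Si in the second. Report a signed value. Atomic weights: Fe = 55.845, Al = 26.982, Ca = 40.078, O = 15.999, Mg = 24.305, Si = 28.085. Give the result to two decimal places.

0.96 percentage points

First mineral: 56.170 g Si in 278.204 g formula = 20.19 wt% Si.
Second mineral: 84.255 g Si in 438.131 g formula = 19.23 wt% Si.
20.19% − 19.23% gives a difference of 0.96 percentage points.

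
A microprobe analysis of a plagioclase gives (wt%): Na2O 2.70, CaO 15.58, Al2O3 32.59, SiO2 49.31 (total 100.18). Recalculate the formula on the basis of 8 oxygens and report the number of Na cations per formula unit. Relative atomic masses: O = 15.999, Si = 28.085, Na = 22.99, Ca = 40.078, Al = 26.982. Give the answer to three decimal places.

Na2O (M=61.979): mol = 0.04356; Na = 0.08712, O = 0.04356.
CaO (M=56.077): mol = 0.27783; Ca = 0.27783, O = 0.27783.
Al2O3 (M=101.961): mol = 0.31963; Al = 0.63926, O = 0.95889.
SiO2 (M=60.083): mol = 0.82070; Si = 0.82070, O = 1.64140.
ΣO = 2.92168; factor = 8/ΣO = 2.73815.
Na apfu = 0.08712 × 2.73815 = 0.239.

0.239 Na apfu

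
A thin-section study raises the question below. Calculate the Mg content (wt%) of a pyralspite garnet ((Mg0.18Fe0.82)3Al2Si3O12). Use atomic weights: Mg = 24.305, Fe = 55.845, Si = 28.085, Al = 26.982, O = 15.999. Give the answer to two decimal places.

Formula mass = 0.54×24.305 + 2.46×55.845 + 2×26.982 + 3×28.085 + 12×15.999 = 480.710 g/mol, of which 13.125 g is Mg.
So Mg makes up 13.125/480.710 = 0.0273 of the mass, i.e. 2.73%.

2.73 wt%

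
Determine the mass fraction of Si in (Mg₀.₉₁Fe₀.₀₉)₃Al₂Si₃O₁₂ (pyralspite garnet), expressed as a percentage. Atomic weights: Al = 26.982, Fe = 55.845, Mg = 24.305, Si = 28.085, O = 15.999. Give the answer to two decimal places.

Formula mass = 2.73*24.305 + 0.27*55.845 + 2*26.982 + 3*28.085 + 12*15.999 = 411.638 g/mol, of which 84.255 g is Si.
So Si makes up 84.255/411.638 = 0.2047 of the mass, i.e. 20.47%.

20.47 weight percent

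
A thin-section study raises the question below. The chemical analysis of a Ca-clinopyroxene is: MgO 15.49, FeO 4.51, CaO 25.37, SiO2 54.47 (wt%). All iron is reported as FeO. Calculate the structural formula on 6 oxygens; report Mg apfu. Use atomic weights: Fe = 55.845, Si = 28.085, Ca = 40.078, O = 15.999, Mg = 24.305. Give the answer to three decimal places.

15.49 wt% MgO ÷ 40.304 g/mol = 0.38433 mol, giving 0.38433 Mg and 0.38433 O.
4.51 wt% FeO ÷ 71.844 g/mol = 0.06277 mol, giving 0.06277 Fe and 0.06277 O.
25.37 wt% CaO ÷ 56.077 g/mol = 0.45241 mol, giving 0.45241 Ca and 0.45241 O.
54.47 wt% SiO2 ÷ 60.083 g/mol = 0.90658 mol, giving 0.90658 Si and 1.81316 O.
Oxygen sums to 2.71267; scaling by 6/2.71267 = 2.21184 puts the formula on 6 O.
Mg: 0.38433 × 2.21184 = 0.850 atoms per formula unit.

0.850 Mg apfu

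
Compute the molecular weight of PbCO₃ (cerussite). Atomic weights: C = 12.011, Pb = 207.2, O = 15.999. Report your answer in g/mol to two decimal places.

267.21 g/mol

The formula mass is the sum 1×207.2 + 1×12.011 + 3×15.999.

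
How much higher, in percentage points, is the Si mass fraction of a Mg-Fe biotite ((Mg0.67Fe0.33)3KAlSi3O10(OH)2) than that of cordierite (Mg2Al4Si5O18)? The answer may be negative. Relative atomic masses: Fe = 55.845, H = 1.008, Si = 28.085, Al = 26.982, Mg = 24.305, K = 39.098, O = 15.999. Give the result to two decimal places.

-5.22 percentage points

First mineral: 84.255 g Si in 448.479 g formula = 18.79 wt% Si.
Second mineral: 140.425 g Si in 584.945 g formula = 24.01 wt% Si.
18.79% − 24.01% gives a difference of -5.22 percentage points.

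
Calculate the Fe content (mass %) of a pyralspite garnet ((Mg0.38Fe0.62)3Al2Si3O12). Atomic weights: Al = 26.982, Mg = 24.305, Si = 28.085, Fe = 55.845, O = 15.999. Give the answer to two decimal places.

22.49 mass %

M((Mg0.38Fe0.62)3Al2Si3O12) = 461.786 g/mol.
Fe contributes 1.86 × 55.845 = 103.872 g per mole.
103.872/461.786 = 0.2249 → 22.49%.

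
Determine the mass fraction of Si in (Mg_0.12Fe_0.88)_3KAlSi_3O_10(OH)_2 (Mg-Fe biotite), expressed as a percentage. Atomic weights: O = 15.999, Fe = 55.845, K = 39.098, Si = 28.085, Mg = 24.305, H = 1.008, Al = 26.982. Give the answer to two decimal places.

16.83 weight percent

Molar mass of (Mg_0.12Fe_0.88)_3KAlSi_3O_10(OH)_2: 0.36·24.305 + 2.64·55.845 + 1·39.098 + 1·26.982 + 3·28.085 + 12·15.999 + 2·1.008 = 500.520 g/mol.
Mass of Si per formula unit: 3 × 28.085 = 84.255 g.
Weight fraction Si = 84.255 / 500.520 = 0.1683.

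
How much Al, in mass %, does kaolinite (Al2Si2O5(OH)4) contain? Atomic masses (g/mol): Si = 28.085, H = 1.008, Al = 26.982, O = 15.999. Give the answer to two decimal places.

Formula mass = 2·26.982 + 2·28.085 + 9·15.999 + 4·1.008 = 258.157 g/mol, of which 53.964 g is Al.
So Al makes up 53.964/258.157 = 0.2090 of the mass, i.e. 20.90%.

20.90 mass %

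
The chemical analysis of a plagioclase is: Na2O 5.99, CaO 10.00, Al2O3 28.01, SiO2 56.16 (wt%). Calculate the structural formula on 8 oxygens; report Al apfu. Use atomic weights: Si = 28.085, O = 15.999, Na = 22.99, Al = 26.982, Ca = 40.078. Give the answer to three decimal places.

1.481 Al apfu

Na2O (M=61.979): mol = 0.09665; Na = 0.19330, O = 0.09665.
CaO (M=56.077): mol = 0.17833; Ca = 0.17833, O = 0.17833.
Al2O3 (M=101.961): mol = 0.27471; Al = 0.54942, O = 0.82413.
SiO2 (M=60.083): mol = 0.93471; Si = 0.93471, O = 1.86942.
ΣO = 2.96853; factor = 8/ΣO = 2.69494.
Al apfu = 0.54942 × 2.69494 = 1.481.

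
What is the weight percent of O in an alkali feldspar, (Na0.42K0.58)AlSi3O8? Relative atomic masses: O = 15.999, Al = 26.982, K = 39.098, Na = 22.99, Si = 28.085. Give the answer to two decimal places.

Molar mass of (Na0.42K0.58)AlSi3O8: 0.42×22.99 + 0.58×39.098 + 1×26.982 + 3×28.085 + 8×15.999 = 271.562 g/mol.
Mass of O per formula unit: 8 × 15.999 = 127.992 g.
Weight fraction O = 127.992 / 271.562 = 0.4713.

47.13 mass %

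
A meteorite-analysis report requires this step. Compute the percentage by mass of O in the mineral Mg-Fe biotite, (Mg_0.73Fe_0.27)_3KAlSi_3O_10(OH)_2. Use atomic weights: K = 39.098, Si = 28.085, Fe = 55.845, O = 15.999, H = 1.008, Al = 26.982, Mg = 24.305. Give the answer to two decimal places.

Molar mass of (Mg_0.73Fe_0.27)_3KAlSi_3O_10(OH)_2: 2.19*24.305 + 0.81*55.845 + 1*39.098 + 1*26.982 + 3*28.085 + 12*15.999 + 2*1.008 = 442.801 g/mol.
Mass of O per formula unit: 12 × 15.999 = 191.988 g.
Weight fraction O = 191.988 / 442.801 = 0.4336.

43.36 wt%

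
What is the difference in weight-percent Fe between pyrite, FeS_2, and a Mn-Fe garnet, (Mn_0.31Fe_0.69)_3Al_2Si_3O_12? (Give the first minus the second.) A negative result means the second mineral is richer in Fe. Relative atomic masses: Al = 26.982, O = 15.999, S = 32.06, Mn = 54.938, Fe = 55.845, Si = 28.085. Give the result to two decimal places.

23.29 percentage points

Fe in FeS_2: molar mass 119.965 g/mol; 1×55.845 = 55.845 g → 46.55 wt%.
Fe in (Mn_0.31Fe_0.69)_3Al_2Si_3O_12: molar mass 496.898 g/mol; 2.07×55.845 = 115.599 g → 23.26 wt%.
Difference = 46.55 − 23.26 = 23.29 percentage points.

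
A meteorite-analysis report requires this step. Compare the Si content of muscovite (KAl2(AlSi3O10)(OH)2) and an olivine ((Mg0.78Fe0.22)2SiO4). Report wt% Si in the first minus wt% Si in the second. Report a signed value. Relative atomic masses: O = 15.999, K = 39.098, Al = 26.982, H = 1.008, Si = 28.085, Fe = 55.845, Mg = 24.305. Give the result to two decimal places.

2.98 percentage points

First mineral: 84.255 g Si in 398.303 g formula = 21.15 wt% Si.
Second mineral: 28.085 g Si in 154.569 g formula = 18.17 wt% Si.
21.15% − 18.17% gives a difference of 2.98 percentage points.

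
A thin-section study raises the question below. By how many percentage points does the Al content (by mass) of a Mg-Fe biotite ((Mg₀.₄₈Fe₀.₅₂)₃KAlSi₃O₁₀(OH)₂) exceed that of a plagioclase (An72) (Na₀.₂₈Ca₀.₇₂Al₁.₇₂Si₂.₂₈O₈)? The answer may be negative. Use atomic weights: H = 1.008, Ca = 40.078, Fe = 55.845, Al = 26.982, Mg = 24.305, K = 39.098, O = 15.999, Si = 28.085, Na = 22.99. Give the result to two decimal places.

M((Mg₀.₄₈Fe₀.₅₂)₃KAlSi₃O₁₀(OH)₂) = 466.456 g/mol, so wt% Al = 26.982/466.456 × 100 = 5.78%.
M(Na₀.₂₈Ca₀.₇₂Al₁.₇₂Si₂.₂₈O₈) = 273.728 g/mol, so wt% Al = 46.409/273.728 × 100 = 16.95%.
5.78 − 16.95 = -11.17 pp.

-11.17 percentage points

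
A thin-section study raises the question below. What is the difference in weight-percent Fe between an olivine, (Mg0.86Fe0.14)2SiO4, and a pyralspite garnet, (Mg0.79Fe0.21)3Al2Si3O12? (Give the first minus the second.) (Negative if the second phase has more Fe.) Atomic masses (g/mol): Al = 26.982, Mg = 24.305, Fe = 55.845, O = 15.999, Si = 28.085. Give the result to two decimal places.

Fe in (Mg0.86Fe0.14)2SiO4: molar mass 149.522 g/mol; 0.28×55.845 = 15.637 g → 10.46 wt%.
Fe in (Mg0.79Fe0.21)3Al2Si3O12: molar mass 422.992 g/mol; 0.63×55.845 = 35.182 g → 8.32 wt%.
Difference = 10.46 − 8.32 = 2.14 percentage points.

2.14 percentage points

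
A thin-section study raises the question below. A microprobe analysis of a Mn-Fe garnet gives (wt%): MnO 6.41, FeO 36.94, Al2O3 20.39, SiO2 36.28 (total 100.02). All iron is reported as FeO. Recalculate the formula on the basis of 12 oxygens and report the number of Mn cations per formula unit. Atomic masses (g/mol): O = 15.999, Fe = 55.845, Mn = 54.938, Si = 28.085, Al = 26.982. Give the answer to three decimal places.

MnO (M=70.937): mol = 0.09036; Mn = 0.09036, O = 0.09036.
FeO (M=71.844): mol = 0.51417; Fe = 0.51417, O = 0.51417.
Al2O3 (M=101.961): mol = 0.19998; Al = 0.39996, O = 0.59994.
SiO2 (M=60.083): mol = 0.60383; Si = 0.60383, O = 1.20766.
ΣO = 2.41213; factor = 12/ΣO = 4.97486.
Mn apfu = 0.09036 × 4.97486 = 0.450.

0.450 Mn apfu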